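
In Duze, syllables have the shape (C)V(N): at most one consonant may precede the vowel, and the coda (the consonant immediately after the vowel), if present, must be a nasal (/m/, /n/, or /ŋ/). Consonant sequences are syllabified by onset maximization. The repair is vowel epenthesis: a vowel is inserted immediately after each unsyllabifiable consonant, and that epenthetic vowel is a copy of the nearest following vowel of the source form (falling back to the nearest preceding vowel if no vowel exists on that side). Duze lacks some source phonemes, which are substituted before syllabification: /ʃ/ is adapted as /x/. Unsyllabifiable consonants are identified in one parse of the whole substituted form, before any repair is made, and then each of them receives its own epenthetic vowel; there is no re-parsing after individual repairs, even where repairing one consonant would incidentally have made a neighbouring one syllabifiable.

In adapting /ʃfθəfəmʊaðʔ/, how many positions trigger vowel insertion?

4

After substitution the input is /xfθəfəmʊaðʔ/.
The unsyllabifiable consonants are /x/, /f/, /ð/, /ʔ/; each receives one epenthetic vowel.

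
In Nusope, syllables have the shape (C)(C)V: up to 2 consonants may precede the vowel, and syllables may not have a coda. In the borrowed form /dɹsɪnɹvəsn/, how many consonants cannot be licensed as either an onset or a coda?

4

Under (C)(C)V, the unsyllabifiable consonants are /d/, /n/, /s/, /n/ (no codas are permitted; onsets may contain at most 2 consonants).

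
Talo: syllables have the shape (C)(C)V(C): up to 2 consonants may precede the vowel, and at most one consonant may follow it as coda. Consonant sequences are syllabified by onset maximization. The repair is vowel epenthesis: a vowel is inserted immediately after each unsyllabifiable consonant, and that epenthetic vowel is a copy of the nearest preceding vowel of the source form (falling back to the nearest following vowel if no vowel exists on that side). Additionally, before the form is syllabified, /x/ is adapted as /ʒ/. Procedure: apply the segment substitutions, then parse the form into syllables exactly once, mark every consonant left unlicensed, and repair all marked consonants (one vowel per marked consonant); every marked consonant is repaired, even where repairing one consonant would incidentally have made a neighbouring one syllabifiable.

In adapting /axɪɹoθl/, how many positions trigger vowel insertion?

1

After substitution the input is /aʒɪɹoθl/.
The unsyllabifiable consonants are /l/; each receives one epenthetic vowel.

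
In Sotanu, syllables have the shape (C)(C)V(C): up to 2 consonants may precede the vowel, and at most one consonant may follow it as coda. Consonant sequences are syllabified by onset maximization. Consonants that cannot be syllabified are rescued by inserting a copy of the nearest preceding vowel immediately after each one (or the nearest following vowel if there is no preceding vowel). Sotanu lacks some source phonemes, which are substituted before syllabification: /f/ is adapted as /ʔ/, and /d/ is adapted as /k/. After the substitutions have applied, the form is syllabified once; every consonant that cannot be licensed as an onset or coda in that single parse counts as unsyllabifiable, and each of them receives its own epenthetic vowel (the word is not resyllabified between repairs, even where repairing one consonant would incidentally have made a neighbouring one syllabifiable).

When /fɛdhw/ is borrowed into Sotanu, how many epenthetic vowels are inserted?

2

After substitution the input is /ʔɛkhw/.
The unsyllabifiable consonants are /h/, /w/; each receives one epenthetic vowel.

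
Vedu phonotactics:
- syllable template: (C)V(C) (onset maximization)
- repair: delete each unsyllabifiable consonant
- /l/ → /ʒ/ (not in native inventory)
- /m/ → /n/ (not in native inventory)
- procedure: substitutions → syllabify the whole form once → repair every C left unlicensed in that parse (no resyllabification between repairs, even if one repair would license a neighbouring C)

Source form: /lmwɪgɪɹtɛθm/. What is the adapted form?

Substitution: /l/ → /ʒ/, /m/ → /n/, giving /ʒnwɪgɪɹtɛθn/.
The consonants /ʒ/, /n/, /n/ cannot be parsed into a legal (C)V(C) syllable (at most one coda consonant is licensed; onsets are limited to one consonant).
Each unlicensed consonant is deleted: /ʒ/, /n/, /n/.

wɪgɪɹtɛθ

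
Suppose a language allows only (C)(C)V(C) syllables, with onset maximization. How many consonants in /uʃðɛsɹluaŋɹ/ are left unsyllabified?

Under (C)(C)V(C), the unsyllabifiable consonants are /ɹ/ (at most one coda consonant is licensed; onsets may contain at most 2 consonants).

1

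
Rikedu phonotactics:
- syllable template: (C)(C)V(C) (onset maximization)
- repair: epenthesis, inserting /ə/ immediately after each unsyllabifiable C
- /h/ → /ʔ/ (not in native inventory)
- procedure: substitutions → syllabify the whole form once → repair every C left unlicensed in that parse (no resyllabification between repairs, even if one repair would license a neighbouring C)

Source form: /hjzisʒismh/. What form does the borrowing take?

ʔəjzisʒisməʔə

Substitution: /h/ → /ʔ/, giving /ʔjzisʒismʔ/.
The consonants /ʔ/, /m/, /ʔ/ cannot be parsed into a legal (C)(C)V(C) syllable (at most one coda consonant is licensed; onsets may contain at most 2 consonants).
Epenthesis after each stranded consonant: /ʔ/ → /ʔə/, /m/ → /mə/, /ʔ/ → /ʔə/.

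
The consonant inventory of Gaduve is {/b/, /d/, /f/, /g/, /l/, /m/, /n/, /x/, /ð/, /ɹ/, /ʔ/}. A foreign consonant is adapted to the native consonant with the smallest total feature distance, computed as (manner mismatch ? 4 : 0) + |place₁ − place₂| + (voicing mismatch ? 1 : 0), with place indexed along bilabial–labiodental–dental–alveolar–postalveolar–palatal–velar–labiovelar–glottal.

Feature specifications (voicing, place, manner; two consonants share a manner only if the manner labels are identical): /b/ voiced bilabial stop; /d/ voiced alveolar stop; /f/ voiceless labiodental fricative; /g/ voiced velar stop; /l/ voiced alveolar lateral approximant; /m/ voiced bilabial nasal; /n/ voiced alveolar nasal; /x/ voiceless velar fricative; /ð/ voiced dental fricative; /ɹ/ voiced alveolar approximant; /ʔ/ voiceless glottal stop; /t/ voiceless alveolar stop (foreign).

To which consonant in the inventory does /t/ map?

d

/d/ is closest: same manner (stop), place distance 0 (alveolar→alveolar), voicing differs (+1); total 1. Next closest is /b/ at distance 4.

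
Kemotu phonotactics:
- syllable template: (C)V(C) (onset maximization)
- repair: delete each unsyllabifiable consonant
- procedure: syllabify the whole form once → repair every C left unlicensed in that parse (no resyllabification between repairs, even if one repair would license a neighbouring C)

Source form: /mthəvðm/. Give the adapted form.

həv

The consonants /m/, /t/, /ð/, /m/ cannot be parsed into a legal (C)V(C) syllable (at most one coda consonant is licensed; onsets are limited to one consonant).
Each unlicensed consonant is deleted: /m/, /t/, /ð/, /m/.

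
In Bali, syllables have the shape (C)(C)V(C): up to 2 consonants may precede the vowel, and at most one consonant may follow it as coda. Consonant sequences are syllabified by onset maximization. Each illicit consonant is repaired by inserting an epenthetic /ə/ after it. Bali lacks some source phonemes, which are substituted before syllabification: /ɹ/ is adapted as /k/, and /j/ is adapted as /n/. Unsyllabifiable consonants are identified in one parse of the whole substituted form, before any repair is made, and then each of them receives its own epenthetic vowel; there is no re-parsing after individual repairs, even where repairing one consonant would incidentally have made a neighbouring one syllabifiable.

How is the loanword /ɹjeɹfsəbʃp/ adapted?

Substitution: /ɹ/ → /k/, /j/ → /n/, giving /knekfsəbʃp/.
Syllabifying with onset maximization leaves /ʃ/, /p/ stranded (at most one coda consonant is licensed; onsets may contain at most 2 consonants).
Each unlicensed consonant becomes the onset of a new syllable: /ʃ/ → /ʃə/, /p/ → /pə/.

knekfsəbʃəpə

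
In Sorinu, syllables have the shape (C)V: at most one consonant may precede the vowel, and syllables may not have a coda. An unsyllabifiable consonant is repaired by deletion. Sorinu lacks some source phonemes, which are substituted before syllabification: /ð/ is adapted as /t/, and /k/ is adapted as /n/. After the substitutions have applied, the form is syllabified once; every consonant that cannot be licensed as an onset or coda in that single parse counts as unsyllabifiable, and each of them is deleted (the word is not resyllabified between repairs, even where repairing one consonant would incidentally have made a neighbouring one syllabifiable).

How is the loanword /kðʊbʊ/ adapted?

Substitution: /k/ → /n/, /ð/ → /t/, giving /ntʊbʊ/.
The consonants /n/ cannot be parsed into a legal (C)V syllable (no codas are permitted; onsets are limited to one consonant).
Each unlicensed consonant is deleted: /n/.

tʊbʊ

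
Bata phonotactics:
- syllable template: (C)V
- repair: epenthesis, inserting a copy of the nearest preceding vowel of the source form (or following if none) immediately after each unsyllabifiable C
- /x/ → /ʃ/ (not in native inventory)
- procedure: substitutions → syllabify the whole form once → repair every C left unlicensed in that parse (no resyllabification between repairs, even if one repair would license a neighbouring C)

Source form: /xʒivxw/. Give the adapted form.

ʃiʒiviʃiwi

Substitution: /x/ → /ʃ/, giving /ʃʒivʃw/.
The consonants /ʃ/, /v/, /ʃ/, /w/ cannot be parsed into a legal (C)V syllable (no codas are permitted; onsets are limited to one consonant).
Inserting the epenthetic vowel yields /ʃ/ → /ʃi/, /v/ → /vi/, /ʃ/ → /ʃi/, /w/ → /wi/.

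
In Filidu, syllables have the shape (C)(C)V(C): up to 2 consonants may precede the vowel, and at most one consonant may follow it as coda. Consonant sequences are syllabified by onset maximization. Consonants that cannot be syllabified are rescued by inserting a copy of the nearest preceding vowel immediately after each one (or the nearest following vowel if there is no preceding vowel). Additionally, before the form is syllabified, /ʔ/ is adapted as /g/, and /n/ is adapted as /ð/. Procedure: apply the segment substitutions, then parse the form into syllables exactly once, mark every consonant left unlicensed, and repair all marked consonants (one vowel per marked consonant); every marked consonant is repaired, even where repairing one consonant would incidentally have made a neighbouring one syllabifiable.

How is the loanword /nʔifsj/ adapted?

Substitution: /n/ → /ð/, /ʔ/ → /g/, giving /ðgifsj/.
Under (C)(C)V(C), the unsyllabifiable consonants are /s/, /j/ (at most one coda consonant is licensed; onsets may contain at most 2 consonants).
Epenthesis after each stranded consonant: /s/ → /si/, /j/ → /ji/.

ðgifsiji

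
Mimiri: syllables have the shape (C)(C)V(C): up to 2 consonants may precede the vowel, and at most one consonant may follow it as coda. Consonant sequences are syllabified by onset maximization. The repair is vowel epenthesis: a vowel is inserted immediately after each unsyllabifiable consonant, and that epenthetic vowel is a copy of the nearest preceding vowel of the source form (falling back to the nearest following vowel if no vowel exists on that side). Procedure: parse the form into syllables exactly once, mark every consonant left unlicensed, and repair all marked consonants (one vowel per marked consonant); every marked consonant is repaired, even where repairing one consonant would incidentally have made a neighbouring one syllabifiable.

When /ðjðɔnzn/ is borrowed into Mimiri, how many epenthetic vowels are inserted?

The unsyllabifiable consonants are /ð/, /z/, /n/; each receives one epenthetic vowel.

3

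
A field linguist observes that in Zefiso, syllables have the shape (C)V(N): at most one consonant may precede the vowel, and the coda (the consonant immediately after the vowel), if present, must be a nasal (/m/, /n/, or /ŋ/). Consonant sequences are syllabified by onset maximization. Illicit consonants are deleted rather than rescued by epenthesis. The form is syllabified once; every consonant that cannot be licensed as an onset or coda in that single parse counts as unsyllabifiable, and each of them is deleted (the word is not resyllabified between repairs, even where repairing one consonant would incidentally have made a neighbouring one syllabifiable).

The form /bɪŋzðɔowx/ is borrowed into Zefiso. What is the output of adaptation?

The consonants /z/, /w/, /x/ cannot be parsed into a legal (C)V(N) syllable (only a nasal (/m/, /n/, or /ŋ/) is licensed in coda position; onsets are limited to one consonant).
Deleting the stranded consonants removes /z/, /w/, /x/.

bɪŋðɔo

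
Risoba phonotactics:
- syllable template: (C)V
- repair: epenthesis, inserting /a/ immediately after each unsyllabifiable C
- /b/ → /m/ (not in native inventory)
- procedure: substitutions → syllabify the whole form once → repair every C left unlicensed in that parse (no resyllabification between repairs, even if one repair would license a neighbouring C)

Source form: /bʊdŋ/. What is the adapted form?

Substitution: /b/ → /m/, giving /mʊdŋ/.
Syllabifying with onset maximization leaves /d/, /ŋ/ stranded (no codas are permitted; onsets are limited to one consonant).
Inserting the epenthetic vowel yields /d/ → /da/, /ŋ/ → /ŋa/.

mʊdaŋa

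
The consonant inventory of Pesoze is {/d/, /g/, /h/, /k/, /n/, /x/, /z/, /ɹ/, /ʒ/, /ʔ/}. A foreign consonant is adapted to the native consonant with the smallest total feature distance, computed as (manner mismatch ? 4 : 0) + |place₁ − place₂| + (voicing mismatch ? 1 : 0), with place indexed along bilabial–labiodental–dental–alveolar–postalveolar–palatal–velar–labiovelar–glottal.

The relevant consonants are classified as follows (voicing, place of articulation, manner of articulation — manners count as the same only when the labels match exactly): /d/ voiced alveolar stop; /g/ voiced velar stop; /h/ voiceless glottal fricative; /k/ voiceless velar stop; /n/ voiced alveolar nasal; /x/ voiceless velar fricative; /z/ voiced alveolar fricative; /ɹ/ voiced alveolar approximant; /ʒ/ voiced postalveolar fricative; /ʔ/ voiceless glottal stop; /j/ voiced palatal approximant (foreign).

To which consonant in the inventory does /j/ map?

/ɹ/ is closest: same manner (approximant), place distance 2 (palatal→alveolar), same voicing; total 2. Next closest is /g/ at distance 5.

ɹ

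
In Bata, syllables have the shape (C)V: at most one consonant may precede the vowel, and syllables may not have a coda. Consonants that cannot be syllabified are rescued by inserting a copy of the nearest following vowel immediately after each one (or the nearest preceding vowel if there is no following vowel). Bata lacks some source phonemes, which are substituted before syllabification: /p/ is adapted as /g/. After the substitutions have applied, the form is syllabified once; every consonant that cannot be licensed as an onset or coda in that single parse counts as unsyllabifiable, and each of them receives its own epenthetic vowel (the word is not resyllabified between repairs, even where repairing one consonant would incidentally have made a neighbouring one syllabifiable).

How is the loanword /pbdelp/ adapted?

gebedelege

Substitution: /p/ → /g/, giving /gbdelg/.
Under (C)V, the unsyllabifiable consonants are /g/, /b/, /l/, /g/ (no codas are permitted; onsets are limited to one consonant).
Inserting the epenthetic vowel yields /g/ → /ge/, /b/ → /be/, /l/ → /le/, /g/ → /ge/.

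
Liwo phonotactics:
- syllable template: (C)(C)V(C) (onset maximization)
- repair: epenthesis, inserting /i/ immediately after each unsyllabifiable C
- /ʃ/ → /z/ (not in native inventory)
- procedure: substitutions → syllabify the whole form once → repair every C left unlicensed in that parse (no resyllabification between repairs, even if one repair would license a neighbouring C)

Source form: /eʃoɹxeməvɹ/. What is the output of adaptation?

Substitution: /ʃ/ → /z/, giving /ezoɹxeməvɹ/.
The consonants /ɹ/ cannot be parsed into a legal (C)(C)V(C) syllable (at most one coda consonant is licensed; onsets may contain at most 2 consonants).
Inserting the epenthetic vowel yields /ɹ/ → /ɹi/.

ezoɹxeməvɹi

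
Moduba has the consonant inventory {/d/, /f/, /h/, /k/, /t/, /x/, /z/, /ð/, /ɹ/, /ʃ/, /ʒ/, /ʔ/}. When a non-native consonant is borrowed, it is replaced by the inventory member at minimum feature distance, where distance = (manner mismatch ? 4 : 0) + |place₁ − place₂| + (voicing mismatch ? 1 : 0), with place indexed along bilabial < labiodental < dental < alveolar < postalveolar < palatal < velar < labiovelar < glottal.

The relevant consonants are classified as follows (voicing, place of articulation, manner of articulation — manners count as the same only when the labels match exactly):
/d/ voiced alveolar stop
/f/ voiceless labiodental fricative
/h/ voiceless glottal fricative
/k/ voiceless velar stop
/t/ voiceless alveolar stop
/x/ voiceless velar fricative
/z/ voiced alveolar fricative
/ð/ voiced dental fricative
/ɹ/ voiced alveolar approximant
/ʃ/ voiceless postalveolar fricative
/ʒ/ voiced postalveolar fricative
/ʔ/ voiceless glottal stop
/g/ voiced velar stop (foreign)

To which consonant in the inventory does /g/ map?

k

/k/ is closest: same manner (stop), place distance 0 (velar→velar), voicing differs (+1); total 1. Next closest is /d/ at distance 3.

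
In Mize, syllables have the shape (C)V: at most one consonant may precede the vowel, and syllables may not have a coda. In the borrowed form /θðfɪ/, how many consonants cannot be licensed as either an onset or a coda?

Syllabifying with onset maximization leaves /θ/, /ð/ stranded (no codas are permitted; onsets are limited to one consonant).

2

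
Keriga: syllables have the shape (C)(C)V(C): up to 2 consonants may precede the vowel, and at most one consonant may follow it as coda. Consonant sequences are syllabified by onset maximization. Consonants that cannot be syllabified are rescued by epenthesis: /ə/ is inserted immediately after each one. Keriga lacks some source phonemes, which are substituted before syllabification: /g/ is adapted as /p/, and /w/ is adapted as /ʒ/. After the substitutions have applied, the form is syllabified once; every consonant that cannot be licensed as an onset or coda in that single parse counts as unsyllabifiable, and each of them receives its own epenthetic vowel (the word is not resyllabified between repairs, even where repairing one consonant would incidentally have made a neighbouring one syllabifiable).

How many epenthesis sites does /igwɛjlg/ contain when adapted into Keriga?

2

After substitution the input is /ipʒɛjlp/.
The unsyllabifiable consonants are /l/, /p/; each receives one epenthetic vowel.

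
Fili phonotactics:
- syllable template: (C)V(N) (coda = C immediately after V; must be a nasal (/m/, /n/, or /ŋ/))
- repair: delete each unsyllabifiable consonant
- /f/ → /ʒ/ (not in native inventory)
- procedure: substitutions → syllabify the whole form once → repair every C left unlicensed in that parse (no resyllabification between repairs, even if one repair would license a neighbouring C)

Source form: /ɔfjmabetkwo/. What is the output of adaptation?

ɔmabewo

Substitution: /f/ → /ʒ/, giving /ɔʒjmabetkwo/.
The consonants /ʒ/, /j/, /t/, /k/ cannot be parsed into a legal (C)V(N) syllable (only a nasal (/m/, /n/, or /ŋ/) is licensed in coda position; onsets are limited to one consonant).
Deletion applies to /ʒ/, /j/, /t/, /k/.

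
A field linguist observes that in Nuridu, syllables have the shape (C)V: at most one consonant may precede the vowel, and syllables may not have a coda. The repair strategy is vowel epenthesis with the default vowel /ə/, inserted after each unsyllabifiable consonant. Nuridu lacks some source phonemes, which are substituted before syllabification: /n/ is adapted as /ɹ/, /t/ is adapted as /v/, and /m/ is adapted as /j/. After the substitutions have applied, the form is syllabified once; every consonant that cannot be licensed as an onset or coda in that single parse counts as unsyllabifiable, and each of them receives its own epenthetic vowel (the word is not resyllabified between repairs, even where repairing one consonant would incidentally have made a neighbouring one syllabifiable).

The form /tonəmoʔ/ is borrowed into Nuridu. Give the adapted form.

voɹəjoʔə

Substitution: /t/ → /v/, /n/ → /ɹ/, /m/ → /j/, giving /voɹəjoʔ/.
Syllabifying with onset maximization leaves /ʔ/ stranded (no codas are permitted; onsets are limited to one consonant).
Inserting the epenthetic vowel yields /ʔ/ → /ʔə/.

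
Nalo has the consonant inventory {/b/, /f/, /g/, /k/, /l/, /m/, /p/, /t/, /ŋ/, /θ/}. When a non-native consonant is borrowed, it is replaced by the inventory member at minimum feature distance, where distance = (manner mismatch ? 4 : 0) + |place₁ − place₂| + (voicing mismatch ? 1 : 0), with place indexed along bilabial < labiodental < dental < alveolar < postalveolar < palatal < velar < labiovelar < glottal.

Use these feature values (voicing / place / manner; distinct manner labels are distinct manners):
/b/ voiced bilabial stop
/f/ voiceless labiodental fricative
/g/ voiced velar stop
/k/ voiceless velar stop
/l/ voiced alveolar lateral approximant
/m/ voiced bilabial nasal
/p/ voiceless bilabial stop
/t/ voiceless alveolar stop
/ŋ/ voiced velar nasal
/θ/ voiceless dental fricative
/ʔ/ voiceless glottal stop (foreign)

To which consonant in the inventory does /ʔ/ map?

/k/ is closest: same manner (stop), place distance 2 (glottal→velar), same voicing; total 2. Next closest is /g/ at distance 3.

k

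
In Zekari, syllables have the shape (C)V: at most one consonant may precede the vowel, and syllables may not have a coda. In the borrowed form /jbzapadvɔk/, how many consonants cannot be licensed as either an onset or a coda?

Syllabifying with onset maximization leaves /j/, /b/, /d/, /k/ stranded (no codas are permitted; onsets are limited to one consonant).

4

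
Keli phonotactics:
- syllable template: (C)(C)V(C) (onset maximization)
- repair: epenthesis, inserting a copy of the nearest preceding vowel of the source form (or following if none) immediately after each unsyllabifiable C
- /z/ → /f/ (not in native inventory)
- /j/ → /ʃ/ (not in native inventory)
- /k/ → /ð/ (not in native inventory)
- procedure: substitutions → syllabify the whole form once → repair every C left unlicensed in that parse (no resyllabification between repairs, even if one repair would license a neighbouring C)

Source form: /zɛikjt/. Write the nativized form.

fɛiðʃiti

Substitution: /z/ → /f/, /k/ → /ð/, /j/ → /ʃ/, giving /fɛiðʃt/.
Under (C)(C)V(C), the unsyllabifiable consonants are /ʃ/, /t/ (at most one coda consonant is licensed; onsets may contain at most 2 consonants).
Epenthesis after each stranded consonant: /ʃ/ → /ʃi/, /t/ → /ti/.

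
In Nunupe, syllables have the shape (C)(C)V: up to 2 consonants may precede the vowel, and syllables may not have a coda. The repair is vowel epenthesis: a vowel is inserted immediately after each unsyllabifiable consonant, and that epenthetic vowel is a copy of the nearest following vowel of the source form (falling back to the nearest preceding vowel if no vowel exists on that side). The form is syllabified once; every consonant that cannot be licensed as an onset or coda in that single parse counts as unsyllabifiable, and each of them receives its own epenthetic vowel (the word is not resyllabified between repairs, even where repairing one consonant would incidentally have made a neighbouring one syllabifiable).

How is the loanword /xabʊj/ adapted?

Under (C)(C)V, the unsyllabifiable consonants are /j/ (no codas are permitted; onsets may contain at most 2 consonants).
Each unlicensed consonant becomes the onset of a new syllable: /j/ → /jʊ/.

xabʊjʊ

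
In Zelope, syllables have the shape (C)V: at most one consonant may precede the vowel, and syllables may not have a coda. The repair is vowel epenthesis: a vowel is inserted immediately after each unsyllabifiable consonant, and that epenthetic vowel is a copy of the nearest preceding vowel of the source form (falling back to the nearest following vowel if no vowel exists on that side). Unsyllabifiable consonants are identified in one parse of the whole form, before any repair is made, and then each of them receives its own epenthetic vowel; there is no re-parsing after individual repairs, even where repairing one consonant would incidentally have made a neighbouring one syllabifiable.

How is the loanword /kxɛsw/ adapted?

Under (C)V, the unsyllabifiable consonants are /k/, /s/, /w/ (no codas are permitted; onsets are limited to one consonant).
Inserting the epenthetic vowel yields /k/ → /kɛ/, /s/ → /sɛ/, /w/ → /wɛ/.

kɛxɛsɛwɛ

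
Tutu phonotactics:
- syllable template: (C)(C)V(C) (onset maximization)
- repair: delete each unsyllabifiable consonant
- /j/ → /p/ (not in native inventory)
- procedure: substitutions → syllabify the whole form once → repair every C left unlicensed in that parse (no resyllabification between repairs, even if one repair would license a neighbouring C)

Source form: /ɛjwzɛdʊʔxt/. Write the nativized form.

Substitution: /j/ → /p/, giving /ɛpwzɛdʊʔxt/.
Under (C)(C)V(C), the unsyllabifiable consonants are /x/, /t/ (at most one coda consonant is licensed; onsets may contain at most 2 consonants).
Deleting the stranded consonants removes /x/, /t/.

ɛpwzɛdʊʔ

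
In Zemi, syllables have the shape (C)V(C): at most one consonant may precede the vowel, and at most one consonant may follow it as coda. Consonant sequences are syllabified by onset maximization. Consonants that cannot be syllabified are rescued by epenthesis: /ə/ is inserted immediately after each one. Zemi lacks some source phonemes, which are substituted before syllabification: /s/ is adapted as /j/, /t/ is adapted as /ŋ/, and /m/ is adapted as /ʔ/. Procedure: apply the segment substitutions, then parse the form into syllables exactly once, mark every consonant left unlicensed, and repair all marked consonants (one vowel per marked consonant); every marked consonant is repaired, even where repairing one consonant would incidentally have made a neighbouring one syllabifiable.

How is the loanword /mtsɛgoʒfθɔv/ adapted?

ʔəŋəjɛgoʒfəθɔv

Substitution: /m/ → /ʔ/, /t/ → /ŋ/, /s/ → /j/, giving /ʔŋjɛgoʒfθɔv/.
Under (C)V(C), the unsyllabifiable consonants are /ʔ/, /ŋ/, /f/ (at most one coda consonant is licensed; onsets are limited to one consonant).
Epenthesis after each stranded consonant: /ʔ/ → /ʔə/, /ŋ/ → /ŋə/, /f/ → /fə/.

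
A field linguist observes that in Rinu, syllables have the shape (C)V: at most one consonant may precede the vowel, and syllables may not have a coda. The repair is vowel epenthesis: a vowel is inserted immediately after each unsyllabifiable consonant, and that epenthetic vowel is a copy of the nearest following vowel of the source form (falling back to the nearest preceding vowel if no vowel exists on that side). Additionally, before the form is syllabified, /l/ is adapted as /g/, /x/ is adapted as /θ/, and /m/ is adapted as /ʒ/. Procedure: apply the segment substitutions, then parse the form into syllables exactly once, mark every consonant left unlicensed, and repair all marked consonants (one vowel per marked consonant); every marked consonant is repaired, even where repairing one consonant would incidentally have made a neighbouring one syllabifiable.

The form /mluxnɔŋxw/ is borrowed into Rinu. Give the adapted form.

ʒuguθɔnɔŋɔθɔwɔ

Substitution: /m/ → /ʒ/, /l/ → /g/, /x/ → /θ/, giving /ʒguθnɔŋθw/.
Syllabifying with onset maximization leaves /ʒ/, /θ/, /ŋ/, /θ/, /w/ stranded (no codas are permitted; onsets are limited to one consonant).
Inserting the epenthetic vowel yields /ʒ/ → /ʒu/, /θ/ → /θɔ/, /ŋ/ → /ŋɔ/, /θ/ → /θɔ/, /w/ → /wɔ/.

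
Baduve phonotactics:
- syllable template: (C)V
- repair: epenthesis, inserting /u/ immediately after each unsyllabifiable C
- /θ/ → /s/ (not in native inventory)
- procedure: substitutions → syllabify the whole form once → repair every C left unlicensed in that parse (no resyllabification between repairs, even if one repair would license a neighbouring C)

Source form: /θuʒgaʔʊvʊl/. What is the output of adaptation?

suʒugaʔʊvʊlu

Substitution: /θ/ → /s/, giving /suʒgaʔʊvʊl/.
Under (C)V, the unsyllabifiable consonants are /ʒ/, /l/ (no codas are permitted; onsets are limited to one consonant).
Epenthesis after each stranded consonant: /ʒ/ → /ʒu/, /l/ → /lu/.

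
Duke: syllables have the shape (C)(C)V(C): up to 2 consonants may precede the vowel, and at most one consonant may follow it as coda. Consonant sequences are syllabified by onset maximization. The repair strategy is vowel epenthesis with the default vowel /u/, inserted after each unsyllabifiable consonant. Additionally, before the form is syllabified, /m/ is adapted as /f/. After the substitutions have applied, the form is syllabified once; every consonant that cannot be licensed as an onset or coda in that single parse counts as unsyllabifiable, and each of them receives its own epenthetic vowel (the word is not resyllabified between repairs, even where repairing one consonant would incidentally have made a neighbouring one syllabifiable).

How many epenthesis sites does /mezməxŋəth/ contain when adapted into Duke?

After substitution the input is /fezfəxŋəth/.
The unsyllabifiable consonants are /h/; each receives one epenthetic vowel.

1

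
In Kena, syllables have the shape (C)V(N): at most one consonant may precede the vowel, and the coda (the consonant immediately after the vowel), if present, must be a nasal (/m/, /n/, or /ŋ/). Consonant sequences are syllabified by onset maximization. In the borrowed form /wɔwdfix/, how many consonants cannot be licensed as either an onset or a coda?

3

Syllabifying with onset maximization leaves /w/, /d/, /x/ stranded (only a nasal (/m/, /n/, or /ŋ/) is licensed in coda position; onsets are limited to one consonant).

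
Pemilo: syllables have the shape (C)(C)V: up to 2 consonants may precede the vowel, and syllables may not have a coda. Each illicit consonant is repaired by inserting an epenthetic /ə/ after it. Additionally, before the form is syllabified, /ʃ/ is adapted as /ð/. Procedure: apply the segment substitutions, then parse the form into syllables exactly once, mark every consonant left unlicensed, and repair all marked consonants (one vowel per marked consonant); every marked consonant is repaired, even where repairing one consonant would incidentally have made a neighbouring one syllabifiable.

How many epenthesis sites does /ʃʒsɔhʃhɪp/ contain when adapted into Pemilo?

After substitution the input is /ðʒsɔhðhɪp/.
The unsyllabifiable consonants are /ð/, /h/, /p/; each receives one epenthetic vowel.

3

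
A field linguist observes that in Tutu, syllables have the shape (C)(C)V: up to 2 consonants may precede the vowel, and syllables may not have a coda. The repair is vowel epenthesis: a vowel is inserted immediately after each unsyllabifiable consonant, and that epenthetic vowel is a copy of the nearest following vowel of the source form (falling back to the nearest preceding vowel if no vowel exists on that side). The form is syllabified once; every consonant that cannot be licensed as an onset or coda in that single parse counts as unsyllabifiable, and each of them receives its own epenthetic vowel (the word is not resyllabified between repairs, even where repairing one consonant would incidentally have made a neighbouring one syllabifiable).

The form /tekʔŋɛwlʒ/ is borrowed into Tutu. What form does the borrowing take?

Under (C)(C)V, the unsyllabifiable consonants are /k/, /w/, /l/, /ʒ/ (no codas are permitted; onsets may contain at most 2 consonants).
Inserting the epenthetic vowel yields /k/ → /kɛ/, /w/ → /wɛ/, /l/ → /lɛ/, /ʒ/ → /ʒɛ/.

tekɛʔŋɛwɛlɛʒɛ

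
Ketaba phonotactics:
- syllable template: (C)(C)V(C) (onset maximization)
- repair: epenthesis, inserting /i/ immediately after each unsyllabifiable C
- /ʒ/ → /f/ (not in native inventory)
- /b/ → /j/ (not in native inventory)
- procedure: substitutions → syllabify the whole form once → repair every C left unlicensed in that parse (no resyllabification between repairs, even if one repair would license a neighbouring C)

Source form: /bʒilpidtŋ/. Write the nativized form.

jfilpidtiŋi

Substitution: /b/ → /j/, /ʒ/ → /f/, giving /jfilpidtŋ/.
Under (C)(C)V(C), the unsyllabifiable consonants are /t/, /ŋ/ (at most one coda consonant is licensed; onsets may contain at most 2 consonants).
Each unlicensed consonant becomes the onset of a new syllable: /t/ → /ti/, /ŋ/ → /ŋi/.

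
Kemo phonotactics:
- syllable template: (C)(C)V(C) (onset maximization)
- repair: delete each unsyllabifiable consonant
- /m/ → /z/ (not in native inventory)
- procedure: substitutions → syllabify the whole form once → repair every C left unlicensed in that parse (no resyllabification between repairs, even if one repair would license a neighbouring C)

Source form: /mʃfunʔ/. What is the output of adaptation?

Substitution: /m/ → /z/, giving /zʃfunʔ/.
Under (C)(C)V(C), the unsyllabifiable consonants are /z/, /ʔ/ (at most one coda consonant is licensed; onsets may contain at most 2 consonants).
Deletion applies to /z/, /ʔ/.

ʃfun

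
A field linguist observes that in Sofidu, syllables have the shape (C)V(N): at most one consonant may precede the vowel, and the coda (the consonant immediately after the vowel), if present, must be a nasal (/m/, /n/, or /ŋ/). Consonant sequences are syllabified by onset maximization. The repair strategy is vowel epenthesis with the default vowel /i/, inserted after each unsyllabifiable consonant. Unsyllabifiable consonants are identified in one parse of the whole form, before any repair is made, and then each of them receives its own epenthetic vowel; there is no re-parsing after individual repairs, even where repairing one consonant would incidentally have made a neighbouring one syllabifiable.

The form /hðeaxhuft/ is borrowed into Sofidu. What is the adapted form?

hiðeaxihufiti

Syllabifying with onset maximization leaves /h/, /x/, /f/, /t/ stranded (only a nasal (/m/, /n/, or /ŋ/) is licensed in coda position; onsets are limited to one consonant).
Each unlicensed consonant becomes the onset of a new syllable: /h/ → /hi/, /x/ → /xi/, /f/ → /fi/, /t/ → /ti/.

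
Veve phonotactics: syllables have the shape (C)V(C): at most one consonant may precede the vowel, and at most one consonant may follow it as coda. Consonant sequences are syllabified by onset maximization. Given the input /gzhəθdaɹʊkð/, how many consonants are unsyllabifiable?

3

Under (C)V(C), the unsyllabifiable consonants are /g/, /z/, /ð/ (at most one coda consonant is licensed; onsets are limited to one consonant).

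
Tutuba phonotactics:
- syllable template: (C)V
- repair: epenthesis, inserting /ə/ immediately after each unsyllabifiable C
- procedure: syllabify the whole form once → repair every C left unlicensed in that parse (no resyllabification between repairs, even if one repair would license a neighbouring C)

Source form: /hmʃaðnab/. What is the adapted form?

həməʃaðənabə

Syllabifying with onset maximization leaves /h/, /m/, /ð/, /b/ stranded (no codas are permitted; onsets are limited to one consonant).
Inserting the epenthetic vowel yields /h/ → /hə/, /m/ → /mə/, /ð/ → /ðə/, /b/ → /bə/.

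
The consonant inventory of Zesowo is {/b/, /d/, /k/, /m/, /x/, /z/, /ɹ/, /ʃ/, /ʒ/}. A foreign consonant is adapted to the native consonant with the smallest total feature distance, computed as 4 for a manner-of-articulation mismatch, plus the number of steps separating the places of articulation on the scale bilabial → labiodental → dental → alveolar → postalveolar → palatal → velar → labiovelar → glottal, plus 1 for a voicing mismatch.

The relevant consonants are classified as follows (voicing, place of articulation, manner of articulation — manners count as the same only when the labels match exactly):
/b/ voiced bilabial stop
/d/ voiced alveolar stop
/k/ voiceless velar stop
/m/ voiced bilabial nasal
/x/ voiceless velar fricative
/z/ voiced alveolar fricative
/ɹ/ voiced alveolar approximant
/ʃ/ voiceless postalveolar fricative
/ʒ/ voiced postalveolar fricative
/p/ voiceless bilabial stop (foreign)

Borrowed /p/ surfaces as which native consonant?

/b/ is closest: same manner (stop), place distance 0 (bilabial→bilabial), voicing differs (+1); total 1. Next closest is /d/ at distance 4.

b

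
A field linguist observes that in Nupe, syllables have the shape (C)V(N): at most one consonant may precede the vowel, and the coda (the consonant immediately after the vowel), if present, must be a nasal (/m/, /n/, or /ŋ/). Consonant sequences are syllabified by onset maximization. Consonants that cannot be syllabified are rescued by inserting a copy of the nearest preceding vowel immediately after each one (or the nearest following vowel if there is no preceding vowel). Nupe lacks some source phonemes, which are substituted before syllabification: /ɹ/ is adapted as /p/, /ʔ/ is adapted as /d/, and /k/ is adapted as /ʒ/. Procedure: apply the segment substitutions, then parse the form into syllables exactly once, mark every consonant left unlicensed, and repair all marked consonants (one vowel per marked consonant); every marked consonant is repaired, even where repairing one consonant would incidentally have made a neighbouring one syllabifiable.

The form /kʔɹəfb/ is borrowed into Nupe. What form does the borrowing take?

ʒədəpəfəbə

Substitution: /k/ → /ʒ/, /ʔ/ → /d/, /ɹ/ → /p/, giving /ʒdpəfb/.
Syllabifying with onset maximization leaves /ʒ/, /d/, /f/, /b/ stranded (only a nasal (/m/, /n/, or /ŋ/) is licensed in coda position; onsets are limited to one consonant).
Each unlicensed consonant becomes the onset of a new syllable: /ʒ/ → /ʒə/, /d/ → /də/, /f/ → /fə/, /b/ → /bə/.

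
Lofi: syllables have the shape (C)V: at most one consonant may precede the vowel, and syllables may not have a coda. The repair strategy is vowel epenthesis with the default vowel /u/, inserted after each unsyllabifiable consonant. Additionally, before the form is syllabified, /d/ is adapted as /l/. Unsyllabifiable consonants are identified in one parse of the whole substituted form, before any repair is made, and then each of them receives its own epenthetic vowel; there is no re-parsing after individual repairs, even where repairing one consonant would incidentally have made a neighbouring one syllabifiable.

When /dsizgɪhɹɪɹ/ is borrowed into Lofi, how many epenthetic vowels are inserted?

After substitution the input is /lsizgɪhɹɪɹ/.
The unsyllabifiable consonants are /l/, /z/, /h/, /ɹ/; each receives one epenthetic vowel.

4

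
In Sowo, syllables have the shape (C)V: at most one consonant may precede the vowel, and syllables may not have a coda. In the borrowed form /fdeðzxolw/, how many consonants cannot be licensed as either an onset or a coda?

5

Syllabifying with onset maximization leaves /f/, /ð/, /z/, /l/, /w/ stranded (no codas are permitted; onsets are limited to one consonant).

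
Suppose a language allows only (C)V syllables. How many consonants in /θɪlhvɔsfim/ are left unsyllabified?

4

The consonants /l/, /h/, /s/, /m/ cannot be parsed into a legal (C)V syllable (no codas are permitted; onsets are limited to one consonant).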